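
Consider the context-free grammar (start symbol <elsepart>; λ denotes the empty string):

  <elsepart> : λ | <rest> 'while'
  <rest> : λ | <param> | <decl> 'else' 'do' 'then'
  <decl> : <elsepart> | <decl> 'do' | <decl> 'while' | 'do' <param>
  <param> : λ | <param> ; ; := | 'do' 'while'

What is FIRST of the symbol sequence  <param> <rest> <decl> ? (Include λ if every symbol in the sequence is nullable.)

{ 'do', 'else', 'while', ;, λ }

Add FIRST(<param>)\{λ} = { 'do', ; }; <param> is nullable, continue.
Add FIRST(<rest>)\{λ} = { 'do', 'else', 'while', ; }; <rest> is nullable, continue.
Add FIRST(<decl>)\{λ} = { 'do', 'else', 'while', ; }; <decl> is nullable, continue.
Every symbol is nullable, so include λ.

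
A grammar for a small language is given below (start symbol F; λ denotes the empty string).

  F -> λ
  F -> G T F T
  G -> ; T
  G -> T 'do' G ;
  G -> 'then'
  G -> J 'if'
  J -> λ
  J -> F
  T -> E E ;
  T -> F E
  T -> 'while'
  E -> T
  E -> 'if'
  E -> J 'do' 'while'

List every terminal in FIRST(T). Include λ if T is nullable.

From T -> E E ;: add FIRST(E) = { 'do', 'if', 'then', 'while', ; }.
From T -> F E: F nullable, take FIRST(F) ∪ FIRST(E) = { 'do', 'if', 'then', 'while', ; }.
T -> 'while' contributes {'while'}.
Union: FIRST(T) = { 'do', 'if', 'then', 'while', ; }.

{ 'do', 'if', 'then', 'while', ; }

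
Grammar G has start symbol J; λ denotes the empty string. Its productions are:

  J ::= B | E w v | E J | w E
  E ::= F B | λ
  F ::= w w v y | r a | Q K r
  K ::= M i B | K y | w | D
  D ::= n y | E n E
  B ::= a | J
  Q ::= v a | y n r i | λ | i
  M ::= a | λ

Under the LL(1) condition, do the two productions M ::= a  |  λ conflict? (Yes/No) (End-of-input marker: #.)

FIRST(a) = { a } and FIRST(λ) = { λ }.
The second is nullable but FOLLOW(M) = { i } is disjoint from FIRST of the first.

No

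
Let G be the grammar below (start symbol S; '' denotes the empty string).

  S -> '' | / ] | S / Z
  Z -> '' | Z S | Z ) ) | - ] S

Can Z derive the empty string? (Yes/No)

Z has an ''-production, so Z ⇒ ''.

Yes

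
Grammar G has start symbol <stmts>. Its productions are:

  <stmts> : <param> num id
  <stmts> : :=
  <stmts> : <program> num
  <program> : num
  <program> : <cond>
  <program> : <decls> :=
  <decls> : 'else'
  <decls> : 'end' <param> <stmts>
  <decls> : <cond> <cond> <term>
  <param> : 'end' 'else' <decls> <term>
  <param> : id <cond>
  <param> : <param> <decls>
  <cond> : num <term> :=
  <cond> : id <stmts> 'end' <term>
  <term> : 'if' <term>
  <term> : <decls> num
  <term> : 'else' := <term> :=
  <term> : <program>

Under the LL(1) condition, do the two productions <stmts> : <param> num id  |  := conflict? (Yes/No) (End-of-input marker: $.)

No

FIRST(<param> num id) = { 'end', id } and FIRST(:=) = { := }.
The FIRST sets are disjoint and neither alternative is nullable — no conflict.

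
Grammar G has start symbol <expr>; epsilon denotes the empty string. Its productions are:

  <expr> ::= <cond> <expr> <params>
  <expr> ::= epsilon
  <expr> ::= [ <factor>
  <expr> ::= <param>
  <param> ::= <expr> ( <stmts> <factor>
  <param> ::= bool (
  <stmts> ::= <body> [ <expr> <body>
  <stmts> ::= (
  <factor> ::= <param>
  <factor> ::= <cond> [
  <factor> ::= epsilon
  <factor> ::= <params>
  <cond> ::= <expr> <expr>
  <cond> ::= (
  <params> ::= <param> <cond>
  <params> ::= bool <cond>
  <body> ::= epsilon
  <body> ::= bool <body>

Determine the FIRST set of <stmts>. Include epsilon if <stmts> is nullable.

From <stmts> ::= <body> [ <expr> <body>: <body> nullable, take FIRST(<body>) ∪ {[} = { [, bool }.
<stmts> ::= ( contributes {(}.
Union: FIRST(<stmts>) = { (, [, bool }.

{ (, [, bool }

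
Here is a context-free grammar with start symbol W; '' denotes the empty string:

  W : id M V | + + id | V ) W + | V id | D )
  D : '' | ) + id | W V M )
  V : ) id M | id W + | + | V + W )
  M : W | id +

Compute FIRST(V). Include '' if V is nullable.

V : ) id M contributes {)}.
V : id W + contributes {id}.
V : + contributes {+}.
From V : V + W ): add FIRST(V) = { ), +, id }.
Union: FIRST(V) = { ), +, id }.

{ ), +, id }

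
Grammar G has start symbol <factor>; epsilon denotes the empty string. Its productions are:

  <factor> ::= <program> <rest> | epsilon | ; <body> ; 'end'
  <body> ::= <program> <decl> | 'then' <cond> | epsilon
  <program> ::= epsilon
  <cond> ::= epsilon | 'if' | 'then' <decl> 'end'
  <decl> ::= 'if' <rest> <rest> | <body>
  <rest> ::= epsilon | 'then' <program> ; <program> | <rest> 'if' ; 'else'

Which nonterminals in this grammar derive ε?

Directly nullable (have an epsilon-production): <factor>, <body>, <program>, <cond>, <rest>.
<decl> ::= <body> with every symbol nullable, so <decl> is nullable.

{ <body>, <cond>, <decl>, <factor>, <program>, <rest> }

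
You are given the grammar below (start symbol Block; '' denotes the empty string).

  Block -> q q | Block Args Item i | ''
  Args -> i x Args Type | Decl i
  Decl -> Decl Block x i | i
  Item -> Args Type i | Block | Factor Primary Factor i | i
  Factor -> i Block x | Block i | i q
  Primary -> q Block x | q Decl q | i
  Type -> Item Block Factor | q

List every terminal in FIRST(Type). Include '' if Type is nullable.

{ i, q }

From Type -> Item Block Factor: Item, Block nullable, take FIRST(Item) ∪ FIRST(Block) ∪ FIRST(Factor) = { i, q }.
Type -> q contributes {q}.
Union: FIRST(Type) = { i, q }.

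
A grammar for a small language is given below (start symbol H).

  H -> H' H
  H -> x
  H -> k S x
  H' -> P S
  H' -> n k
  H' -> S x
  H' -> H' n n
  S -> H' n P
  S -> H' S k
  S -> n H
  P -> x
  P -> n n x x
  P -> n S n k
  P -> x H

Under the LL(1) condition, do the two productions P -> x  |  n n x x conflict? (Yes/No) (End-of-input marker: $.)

FIRST(x) = { x } and FIRST(n n x x) = { n }.
The FIRST sets are disjoint and neither alternative is nullable — no conflict.

No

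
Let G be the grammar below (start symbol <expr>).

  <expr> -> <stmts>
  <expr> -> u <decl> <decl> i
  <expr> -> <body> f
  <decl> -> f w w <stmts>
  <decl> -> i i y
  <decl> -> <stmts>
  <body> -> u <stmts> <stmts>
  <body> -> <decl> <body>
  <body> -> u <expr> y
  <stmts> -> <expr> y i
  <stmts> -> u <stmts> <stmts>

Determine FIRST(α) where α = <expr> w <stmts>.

Add FIRST(<expr>) = { f, i, u }; <expr> is not nullable, stop.

{ f, i, u }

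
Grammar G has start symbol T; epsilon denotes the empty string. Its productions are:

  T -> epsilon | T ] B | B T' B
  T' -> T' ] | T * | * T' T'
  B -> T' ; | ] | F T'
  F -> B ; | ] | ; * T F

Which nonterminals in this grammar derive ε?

Directly nullable (have an epsilon-production): T.
No other nonterminal has a production whose RHS symbols are all nullable.

{ T }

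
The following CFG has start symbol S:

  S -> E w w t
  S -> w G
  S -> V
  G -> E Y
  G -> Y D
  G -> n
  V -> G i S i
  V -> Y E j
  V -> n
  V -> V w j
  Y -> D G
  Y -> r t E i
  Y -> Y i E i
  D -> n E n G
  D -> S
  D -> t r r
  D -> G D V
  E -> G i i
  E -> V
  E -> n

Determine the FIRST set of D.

{ n, r, t, w }

D -> n E n G contributes {n}.
From D -> S: add FIRST(S) = { n, r, t, w }.
D -> t r r contributes {t}.
From D -> G D V: add FIRST(G) = { n, r, t, w }.
Union: FIRST(D) = { n, r, t, w }.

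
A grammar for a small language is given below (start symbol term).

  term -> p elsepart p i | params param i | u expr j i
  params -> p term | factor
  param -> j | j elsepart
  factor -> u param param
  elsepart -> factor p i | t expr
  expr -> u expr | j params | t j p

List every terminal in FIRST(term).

{ p, u }

term -> p elsepart p i contributes {p}.
From term -> params param i: add FIRST(params) = { p, u }.
term -> u expr j i contributes {u}.
Union: FIRST(term) = { p, u }.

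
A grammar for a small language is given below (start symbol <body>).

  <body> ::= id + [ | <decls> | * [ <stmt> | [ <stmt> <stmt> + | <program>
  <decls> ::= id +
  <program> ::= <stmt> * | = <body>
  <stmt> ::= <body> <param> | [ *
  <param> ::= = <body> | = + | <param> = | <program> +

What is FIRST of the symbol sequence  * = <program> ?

* is a terminal; add {*} and stop.

{ * }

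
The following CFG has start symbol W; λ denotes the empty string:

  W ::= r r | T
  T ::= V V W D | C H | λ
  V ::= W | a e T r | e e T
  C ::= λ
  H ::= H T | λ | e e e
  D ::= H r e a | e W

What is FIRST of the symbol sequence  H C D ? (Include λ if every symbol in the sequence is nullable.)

{ a, e, r }

Add FIRST(H)\{λ} = { a, e, r }; H is nullable, continue.
Add FIRST(C)\{λ} = {  }; C is nullable, continue.
Add FIRST(D) = { a, e, r }; D is not nullable, stop.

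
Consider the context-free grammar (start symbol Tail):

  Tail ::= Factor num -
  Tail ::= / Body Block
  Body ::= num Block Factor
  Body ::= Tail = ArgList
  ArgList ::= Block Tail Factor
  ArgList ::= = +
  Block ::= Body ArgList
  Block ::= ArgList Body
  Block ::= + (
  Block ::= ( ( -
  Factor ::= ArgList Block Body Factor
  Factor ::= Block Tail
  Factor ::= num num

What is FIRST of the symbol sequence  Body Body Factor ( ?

Add FIRST(Body) = { (, +, /, =, num }; Body is not nullable, stop.

{ (, +, /, =, num }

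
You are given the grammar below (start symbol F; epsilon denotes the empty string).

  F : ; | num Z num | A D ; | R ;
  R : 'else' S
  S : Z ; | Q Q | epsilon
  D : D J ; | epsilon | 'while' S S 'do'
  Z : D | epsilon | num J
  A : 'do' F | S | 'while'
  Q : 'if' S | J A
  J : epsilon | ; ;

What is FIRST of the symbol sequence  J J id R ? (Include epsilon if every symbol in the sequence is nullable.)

{ ;, id }

Add FIRST(J)\{epsilon} = { ; }; J is nullable, continue.
Add FIRST(J)\{epsilon} = { ; }; J is nullable, continue.
id is a terminal; add {id} and stop.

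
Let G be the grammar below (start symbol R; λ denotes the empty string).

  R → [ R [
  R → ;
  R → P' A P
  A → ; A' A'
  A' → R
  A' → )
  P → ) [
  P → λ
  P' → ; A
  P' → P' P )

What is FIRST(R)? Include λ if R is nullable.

R → [ R [ contributes {[}.
R → ; contributes {;}.
From R → P' A P: add FIRST(P') = { ; }.
Union: FIRST(R) = { ;, [ }.

{ ;, [ }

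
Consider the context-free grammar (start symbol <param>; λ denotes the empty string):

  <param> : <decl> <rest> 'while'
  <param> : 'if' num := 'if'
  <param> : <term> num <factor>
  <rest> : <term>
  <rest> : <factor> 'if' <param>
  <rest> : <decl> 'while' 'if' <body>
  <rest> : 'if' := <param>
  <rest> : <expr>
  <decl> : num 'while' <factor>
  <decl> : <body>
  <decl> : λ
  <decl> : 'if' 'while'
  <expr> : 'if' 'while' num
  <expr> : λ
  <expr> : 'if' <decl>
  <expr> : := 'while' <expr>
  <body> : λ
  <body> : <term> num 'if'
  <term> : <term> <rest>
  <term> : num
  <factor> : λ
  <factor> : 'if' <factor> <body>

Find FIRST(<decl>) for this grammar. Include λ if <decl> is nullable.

{ 'if', num, λ }

<decl> : num 'while' <factor> contributes {num}.
From <decl> : <body>: add FIRST(<body>) = { num, λ } (including λ since <body> is nullable).
<decl> : λ contributes λ.
<decl> : 'if' 'while' contributes {'if'}.
Union: FIRST(<decl>) = { 'if', num, λ }.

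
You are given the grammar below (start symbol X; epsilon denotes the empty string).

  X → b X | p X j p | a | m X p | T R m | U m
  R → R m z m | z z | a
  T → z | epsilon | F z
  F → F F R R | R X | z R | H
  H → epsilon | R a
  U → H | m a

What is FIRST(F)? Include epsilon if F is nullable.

{ a, z, epsilon }

From F → F F R R: F, F nullable, take FIRST(F) ∪ FIRST(F) ∪ FIRST(R) = { a, z }.
From F → R X: add FIRST(R) = { a, z }.
F → z R contributes {z}.
From F → H: add FIRST(H) = { a, z, epsilon } (including epsilon since H is nullable).
Union: FIRST(F) = { a, z, epsilon }.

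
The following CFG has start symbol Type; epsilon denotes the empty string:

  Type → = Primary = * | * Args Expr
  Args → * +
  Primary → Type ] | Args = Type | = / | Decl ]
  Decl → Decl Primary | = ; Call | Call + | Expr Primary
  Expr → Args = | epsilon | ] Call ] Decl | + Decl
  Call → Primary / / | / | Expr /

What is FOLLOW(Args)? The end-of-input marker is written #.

{ #, *, +, /, =, ] }

In Type → * Args Expr: add FIRST(Expr)\{epsilon} = { *, +, ] }.
  Since Expr is nullable, also add FOLLOW(Type) = { #, *, +, /, =, ] }.
In Primary → Args = Type: add FIRST(= Type) = { = }.
In Expr → Args =: add FIRST(=) = { = }.
Union: FOLLOW(Args) = { #, *, +, /, =, ] }.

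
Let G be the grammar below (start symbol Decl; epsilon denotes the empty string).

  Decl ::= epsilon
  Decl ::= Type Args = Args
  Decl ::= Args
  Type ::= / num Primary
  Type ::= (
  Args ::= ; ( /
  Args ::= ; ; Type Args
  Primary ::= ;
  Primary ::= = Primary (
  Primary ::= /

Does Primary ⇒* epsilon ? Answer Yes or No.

Nullable nonterminals: Decl.
No production of Primary has an RHS whose symbols are all nullable, so Primary is not nullable.

No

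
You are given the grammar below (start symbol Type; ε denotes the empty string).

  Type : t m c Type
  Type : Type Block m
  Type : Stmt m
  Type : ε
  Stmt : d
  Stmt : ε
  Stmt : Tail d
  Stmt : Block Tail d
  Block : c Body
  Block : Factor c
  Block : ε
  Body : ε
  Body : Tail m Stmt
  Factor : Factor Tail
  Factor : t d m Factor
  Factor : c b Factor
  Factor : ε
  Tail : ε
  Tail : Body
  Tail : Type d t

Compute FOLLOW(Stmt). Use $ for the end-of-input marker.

In Type : Stmt m: add FIRST(m) = { m }.
In Body : Tail m Stmt: Stmt is at the end, add FOLLOW(Body) = { c, d, m, t }.
Union: FOLLOW(Stmt) = { c, d, m, t }.

{ c, d, m, t }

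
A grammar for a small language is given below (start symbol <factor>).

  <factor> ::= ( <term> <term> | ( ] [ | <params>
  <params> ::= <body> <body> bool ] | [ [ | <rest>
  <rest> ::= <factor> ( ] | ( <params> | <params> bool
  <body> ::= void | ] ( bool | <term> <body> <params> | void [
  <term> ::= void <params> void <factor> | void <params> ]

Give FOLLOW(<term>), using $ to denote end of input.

{ $, (, ], void }

In <factor> ::= ( <term> <term>: add FIRST(<term>) = { void }.
In <factor> ::= ( <term> <term>: <term> is at the end, add FOLLOW(<factor>) = { $, (, ], void }.
In <body> ::= <term> <body> <params>: add FIRST(<body> <params>) = { ], void }.
Union: FOLLOW(<term>) = { $, (, ], void }.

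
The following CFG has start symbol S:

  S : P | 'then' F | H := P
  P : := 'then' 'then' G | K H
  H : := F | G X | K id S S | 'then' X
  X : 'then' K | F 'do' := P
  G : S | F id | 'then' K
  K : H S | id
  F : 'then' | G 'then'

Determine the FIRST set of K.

{ 'then', :=, id }

From K : H S: add FIRST(H) = { 'then', :=, id }.
K : id contributes {id}.
Union: FIRST(K) = { 'then', :=, id }.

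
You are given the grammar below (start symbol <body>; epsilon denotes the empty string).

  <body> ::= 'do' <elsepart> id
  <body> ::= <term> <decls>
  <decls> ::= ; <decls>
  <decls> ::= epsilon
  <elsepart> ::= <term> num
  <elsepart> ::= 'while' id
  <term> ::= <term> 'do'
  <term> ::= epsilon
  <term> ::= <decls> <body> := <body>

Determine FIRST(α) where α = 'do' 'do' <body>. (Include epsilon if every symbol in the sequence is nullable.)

'do' is a terminal; add {'do'} and stop.

{ 'do' }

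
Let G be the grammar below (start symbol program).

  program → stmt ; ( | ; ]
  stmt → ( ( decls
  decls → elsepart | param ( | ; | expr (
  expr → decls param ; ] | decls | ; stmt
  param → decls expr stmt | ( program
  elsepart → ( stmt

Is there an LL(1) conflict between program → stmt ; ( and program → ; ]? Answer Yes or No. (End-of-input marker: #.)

No

FIRST(stmt ; () = { ( } and FIRST(; ]) = { ; }.
The FIRST sets are disjoint and neither alternative is nullable — no conflict.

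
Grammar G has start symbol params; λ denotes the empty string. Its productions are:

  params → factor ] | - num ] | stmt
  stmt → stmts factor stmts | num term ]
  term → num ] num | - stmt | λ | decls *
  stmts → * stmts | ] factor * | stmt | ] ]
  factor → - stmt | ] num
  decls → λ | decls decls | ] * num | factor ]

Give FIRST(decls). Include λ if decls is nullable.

{ -, ], λ }

decls → λ contributes λ.
From decls → decls decls: decls, decls nullable, take FIRST(decls) ∪ FIRST(decls) = { -, ] }; also λ since the whole RHS is nullable.
decls → ] * num contributes {]}.
From decls → factor ]: add FIRST(factor) = { -, ] }.
Union: FIRST(decls) = { -, ], λ }.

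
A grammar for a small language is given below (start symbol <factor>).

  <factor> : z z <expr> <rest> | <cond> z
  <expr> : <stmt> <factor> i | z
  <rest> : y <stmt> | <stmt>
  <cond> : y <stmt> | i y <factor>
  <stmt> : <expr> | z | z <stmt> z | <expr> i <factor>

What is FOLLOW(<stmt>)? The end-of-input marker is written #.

{ #, i, y, z }

In <expr> : <stmt> <factor> i: add FIRST(<factor> i) = { i, y, z }.
In <rest> : y <stmt>: <stmt> is at the end, add FOLLOW(<rest>) = { #, i, y, z }.
In <rest> : <stmt>: <stmt> is at the end, add FOLLOW(<rest>) = { #, i, y, z }.
In <cond> : y <stmt>: <stmt> is at the end, add FOLLOW(<cond>) = { z }.
In <stmt> : z <stmt> z: add FIRST(z) = { z }.
Union: FOLLOW(<stmt>) = { #, i, y, z }.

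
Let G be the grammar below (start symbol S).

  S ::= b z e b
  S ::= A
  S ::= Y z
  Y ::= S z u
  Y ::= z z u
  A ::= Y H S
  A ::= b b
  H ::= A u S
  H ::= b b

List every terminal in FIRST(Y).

From Y ::= S z u: add FIRST(S) = { b, z }.
Y ::= z z u contributes {z}.
Union: FIRST(Y) = { b, z }.

{ b, z }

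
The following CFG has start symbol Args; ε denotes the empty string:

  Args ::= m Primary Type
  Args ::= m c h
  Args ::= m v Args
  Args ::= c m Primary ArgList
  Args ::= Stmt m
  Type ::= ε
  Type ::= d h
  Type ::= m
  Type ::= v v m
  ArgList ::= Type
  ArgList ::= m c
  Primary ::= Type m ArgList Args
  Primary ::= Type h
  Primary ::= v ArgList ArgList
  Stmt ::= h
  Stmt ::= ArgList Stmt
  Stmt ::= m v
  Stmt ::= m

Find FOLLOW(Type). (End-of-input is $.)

In Args ::= m Primary Type: Type is at the end, add FOLLOW(Args) = { $, d, m, v }.
In ArgList ::= Type: Type is at the end, add FOLLOW(ArgList) = { $, c, d, h, m, v }.
In Primary ::= Type m ArgList Args: add FIRST(m ArgList Args) = { m }.
In Primary ::= Type h: add FIRST(h) = { h }.
Union: FOLLOW(Type) = { $, c, d, h, m, v }.

{ $, c, d, h, m, v }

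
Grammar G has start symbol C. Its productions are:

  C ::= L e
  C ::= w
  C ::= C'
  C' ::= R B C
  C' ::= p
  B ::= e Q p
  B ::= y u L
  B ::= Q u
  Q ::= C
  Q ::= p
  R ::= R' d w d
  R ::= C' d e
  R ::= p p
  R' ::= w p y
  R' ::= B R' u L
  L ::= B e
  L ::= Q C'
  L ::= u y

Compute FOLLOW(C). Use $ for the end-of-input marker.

C is the start symbol, so $ ∈ FOLLOW(C).
In C' ::= R B C: C is at the end, add FOLLOW(C') = { $, d, e, p, u, w, y }.
In Q ::= C: C is at the end, add FOLLOW(Q) = { e, p, u, w, y }.
Union: FOLLOW(C) = { $, d, e, p, u, w, y }.

{ $, d, e, p, u, w, y }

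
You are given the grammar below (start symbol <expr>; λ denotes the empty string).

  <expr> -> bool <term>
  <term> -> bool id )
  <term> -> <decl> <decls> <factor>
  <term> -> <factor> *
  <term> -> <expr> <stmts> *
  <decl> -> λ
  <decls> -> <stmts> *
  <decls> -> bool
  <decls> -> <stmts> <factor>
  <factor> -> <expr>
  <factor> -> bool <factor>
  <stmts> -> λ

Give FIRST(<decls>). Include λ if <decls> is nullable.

{ *, bool }

From <decls> -> <stmts> *: <stmts> nullable, take FIRST(<stmts>) ∪ {*} = { * }.
<decls> -> bool contributes {bool}.
From <decls> -> <stmts> <factor>: <stmts> nullable, take FIRST(<stmts>) ∪ FIRST(<factor>) = { bool }.
Union: FIRST(<decls>) = { *, bool }.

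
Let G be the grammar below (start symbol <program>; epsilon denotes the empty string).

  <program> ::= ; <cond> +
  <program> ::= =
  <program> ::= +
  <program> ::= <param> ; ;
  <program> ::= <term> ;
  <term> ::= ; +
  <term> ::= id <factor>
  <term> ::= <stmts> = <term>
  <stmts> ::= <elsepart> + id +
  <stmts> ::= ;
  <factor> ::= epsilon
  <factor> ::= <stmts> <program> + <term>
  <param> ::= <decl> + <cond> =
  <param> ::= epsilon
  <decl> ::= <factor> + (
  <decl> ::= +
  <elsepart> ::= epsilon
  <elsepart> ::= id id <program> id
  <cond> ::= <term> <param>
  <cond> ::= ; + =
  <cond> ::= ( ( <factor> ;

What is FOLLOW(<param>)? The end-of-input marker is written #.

In <program> ::= <param> ; ;: add FIRST(; ;) = { ; }.
In <cond> ::= <term> <param>: <param> is at the end, add FOLLOW(<cond>) = { +, = }.
Union: FOLLOW(<param>) = { +, ;, = }.

{ +, ;, = }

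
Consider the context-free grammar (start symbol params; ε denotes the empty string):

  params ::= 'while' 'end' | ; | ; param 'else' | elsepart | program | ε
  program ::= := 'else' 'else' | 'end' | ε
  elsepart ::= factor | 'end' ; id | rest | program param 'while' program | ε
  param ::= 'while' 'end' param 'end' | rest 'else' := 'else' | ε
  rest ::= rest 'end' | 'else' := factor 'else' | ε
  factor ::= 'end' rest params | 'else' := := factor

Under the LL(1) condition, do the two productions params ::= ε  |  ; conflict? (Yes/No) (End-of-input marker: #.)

FIRST(ε) = { ε } and FIRST(;) = { ; }.
The first is nullable but FOLLOW(params) = { #, 'else' } is disjoint from FIRST of the second.

No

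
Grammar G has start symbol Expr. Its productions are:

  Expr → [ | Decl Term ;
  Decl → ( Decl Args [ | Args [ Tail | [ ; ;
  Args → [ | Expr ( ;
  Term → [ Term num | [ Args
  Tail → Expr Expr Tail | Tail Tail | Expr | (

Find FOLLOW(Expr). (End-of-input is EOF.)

{ EOF, (, [ }

Expr is the start symbol, so EOF ∈ FOLLOW(Expr).
In Args → Expr ( ;: add FIRST(( ;) = { ( }.
In Tail → Expr Expr Tail: add FIRST(Expr Tail) = { (, [ }.
In Tail → Expr Expr Tail: add FIRST(Tail) = { (, [ }.
In Tail → Expr: Expr is at the end, add FOLLOW(Tail) = { (, [ }.
Union: FOLLOW(Expr) = { EOF, (, [ }.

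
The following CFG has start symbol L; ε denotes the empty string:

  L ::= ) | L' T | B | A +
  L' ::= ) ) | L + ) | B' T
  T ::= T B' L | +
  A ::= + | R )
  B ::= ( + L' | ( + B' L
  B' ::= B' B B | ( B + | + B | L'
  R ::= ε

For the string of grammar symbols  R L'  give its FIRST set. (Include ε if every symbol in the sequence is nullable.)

Add FIRST(R)\{ε} = {  }; R is nullable, continue.
Add FIRST(L') = { (, ), + }; L' is not nullable, stop.

{ (, ), + }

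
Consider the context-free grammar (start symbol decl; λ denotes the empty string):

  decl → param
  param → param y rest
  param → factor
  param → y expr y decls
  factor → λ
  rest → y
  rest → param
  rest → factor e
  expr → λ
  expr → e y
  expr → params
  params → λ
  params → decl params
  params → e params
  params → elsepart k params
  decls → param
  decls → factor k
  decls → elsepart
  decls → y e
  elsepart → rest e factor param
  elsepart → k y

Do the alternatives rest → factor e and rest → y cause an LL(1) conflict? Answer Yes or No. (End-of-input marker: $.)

No

FIRST(factor e) = { e } and FIRST(y) = { y }.
The FIRST sets are disjoint and neither alternative is nullable — no conflict.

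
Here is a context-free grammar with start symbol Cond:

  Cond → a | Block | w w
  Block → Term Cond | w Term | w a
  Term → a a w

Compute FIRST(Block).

{ a, w }

From Block → Term Cond: add FIRST(Term) = { a }.
Block → w Term contributes {w}.
Block → w a contributes {w}.
Union: FIRST(Block) = { a, w }.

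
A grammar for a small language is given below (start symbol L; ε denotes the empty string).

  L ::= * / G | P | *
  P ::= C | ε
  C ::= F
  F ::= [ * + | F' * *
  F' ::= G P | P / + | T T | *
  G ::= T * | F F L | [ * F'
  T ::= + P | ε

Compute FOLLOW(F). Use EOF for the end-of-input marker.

In C ::= F: F is at the end, add FOLLOW(C) = { EOF, *, +, /, [ }.
In G ::= F F L: add FIRST(F L) = { *, +, /, [ }.
In G ::= F F L: add FIRST(L)\{ε} = { *, +, /, [ }.
  Since L is nullable, also add FOLLOW(G) = { EOF, *, +, /, [ }.
Union: FOLLOW(F) = { EOF, *, +, /, [ }.

{ EOF, *, +, /, [ }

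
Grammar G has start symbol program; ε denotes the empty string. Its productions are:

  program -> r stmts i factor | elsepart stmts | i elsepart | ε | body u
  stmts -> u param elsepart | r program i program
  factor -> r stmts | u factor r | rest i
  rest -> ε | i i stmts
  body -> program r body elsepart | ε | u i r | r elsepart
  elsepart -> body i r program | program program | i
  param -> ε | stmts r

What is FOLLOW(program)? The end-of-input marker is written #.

{ #, i, r, u }

program is the start symbol, so # ∈ FOLLOW(program).
In stmts -> r program i program: add FIRST(i program) = { i }.
In stmts -> r program i program: program is at the end, add FOLLOW(stmts) = { #, i, r, u }.
In body -> program r body elsepart: add FIRST(r body elsepart) = { r }.
In elsepart -> body i r program: program is at the end, add FOLLOW(elsepart) = { #, i, r, u }.
In elsepart -> program program: add FIRST(program)\{ε} = { i, r, u }.
  Since program is nullable, also add FOLLOW(elsepart) = { #, i, r, u }.
In elsepart -> program program: program is at the end, add FOLLOW(elsepart) = { #, i, r, u }.
Union: FOLLOW(program) = { #, i, r, u }.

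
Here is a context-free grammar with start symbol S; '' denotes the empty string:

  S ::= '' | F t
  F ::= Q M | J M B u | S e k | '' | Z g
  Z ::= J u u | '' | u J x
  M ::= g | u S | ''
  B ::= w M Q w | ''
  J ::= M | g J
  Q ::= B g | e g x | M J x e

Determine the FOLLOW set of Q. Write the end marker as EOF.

{ g, t, u, w }

In F ::= Q M: add FIRST(M)\{''} = { g, u }.
  Since M is nullable, also add FOLLOW(F) = { t }.
In B ::= w M Q w: add FIRST(w) = { w }.
Union: FOLLOW(Q) = { g, t, u, w }.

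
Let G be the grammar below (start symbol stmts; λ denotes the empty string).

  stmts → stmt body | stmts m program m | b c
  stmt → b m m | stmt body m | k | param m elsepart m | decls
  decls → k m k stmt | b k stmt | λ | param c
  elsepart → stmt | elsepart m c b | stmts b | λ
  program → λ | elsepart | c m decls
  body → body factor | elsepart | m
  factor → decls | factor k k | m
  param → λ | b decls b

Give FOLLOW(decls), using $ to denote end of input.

In stmt → decls: decls is at the end, add FOLLOW(stmt) = { $, b, c, k, m }.
In program → c m decls: decls is at the end, add FOLLOW(program) = { m }.
In factor → decls: decls is at the end, add FOLLOW(factor) = { $, b, c, k, m }.
In param → b decls b: add FIRST(b) = { b }.
Union: FOLLOW(decls) = { $, b, c, k, m }.

{ $, b, c, k, m }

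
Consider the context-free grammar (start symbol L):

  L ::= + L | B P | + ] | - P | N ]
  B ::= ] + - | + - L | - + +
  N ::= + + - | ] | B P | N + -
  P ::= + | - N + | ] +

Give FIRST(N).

N ::= + + - contributes {+}.
N ::= ] contributes {]}.
From N ::= B P: add FIRST(B) = { +, -, ] }.
From N ::= N + -: add FIRST(N) = { +, -, ] }.
Union: FIRST(N) = { +, -, ] }.

{ +, -, ] }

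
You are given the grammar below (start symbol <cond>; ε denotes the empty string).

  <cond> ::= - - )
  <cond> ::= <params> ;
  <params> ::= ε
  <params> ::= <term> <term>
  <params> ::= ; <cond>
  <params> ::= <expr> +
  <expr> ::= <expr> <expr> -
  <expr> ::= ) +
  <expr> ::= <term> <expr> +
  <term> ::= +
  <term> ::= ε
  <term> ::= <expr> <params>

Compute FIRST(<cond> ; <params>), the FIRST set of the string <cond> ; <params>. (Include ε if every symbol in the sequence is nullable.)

{ ), +, -, ; }

Add FIRST(<cond>) = { ), +, -, ; }; <cond> is not nullable, stop.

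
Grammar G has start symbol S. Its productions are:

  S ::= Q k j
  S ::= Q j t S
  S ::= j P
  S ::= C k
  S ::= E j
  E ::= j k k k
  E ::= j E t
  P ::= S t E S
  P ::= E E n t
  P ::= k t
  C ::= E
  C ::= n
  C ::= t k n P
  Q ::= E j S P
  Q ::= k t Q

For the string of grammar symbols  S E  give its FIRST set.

Add FIRST(S) = { j, k, n, t }; S is not nullable, stop.

{ j, k, n, t }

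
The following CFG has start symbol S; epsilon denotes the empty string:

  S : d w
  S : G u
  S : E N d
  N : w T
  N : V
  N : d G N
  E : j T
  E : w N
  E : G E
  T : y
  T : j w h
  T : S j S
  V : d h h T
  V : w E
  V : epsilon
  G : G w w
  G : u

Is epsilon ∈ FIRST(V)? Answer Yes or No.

Yes

V has an epsilon-production, so V ⇒ epsilon.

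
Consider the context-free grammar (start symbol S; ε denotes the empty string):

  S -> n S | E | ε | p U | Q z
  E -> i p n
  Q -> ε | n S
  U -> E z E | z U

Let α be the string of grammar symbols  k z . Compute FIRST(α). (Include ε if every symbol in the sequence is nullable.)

k is a terminal; add {k} and stop.

{ k }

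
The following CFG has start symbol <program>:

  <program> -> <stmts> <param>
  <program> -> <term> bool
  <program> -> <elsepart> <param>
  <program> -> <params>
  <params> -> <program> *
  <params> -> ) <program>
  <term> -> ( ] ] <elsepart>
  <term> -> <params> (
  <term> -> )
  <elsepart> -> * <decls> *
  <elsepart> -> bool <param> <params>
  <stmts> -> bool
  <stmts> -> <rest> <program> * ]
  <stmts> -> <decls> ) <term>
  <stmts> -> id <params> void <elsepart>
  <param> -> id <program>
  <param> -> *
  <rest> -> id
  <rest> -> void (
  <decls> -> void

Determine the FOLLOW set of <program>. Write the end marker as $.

<program> is the start symbol, so $ ∈ FOLLOW(<program>).
In <params> -> <program> *: add FIRST(*) = { * }.
In <params> -> ) <program>: <program> is at the end, add FOLLOW(<params>) = { $, (, ), *, bool, id, void }.
In <stmts> -> <rest> <program> * ]: add FIRST(* ]) = { * }.
In <param> -> id <program>: <program> is at the end, add FOLLOW(<param>) = { $, (, ), *, bool, id, void }.
Union: FOLLOW(<program>) = { $, (, ), *, bool, id, void }.

{ $, (, ), *, bool, id, void }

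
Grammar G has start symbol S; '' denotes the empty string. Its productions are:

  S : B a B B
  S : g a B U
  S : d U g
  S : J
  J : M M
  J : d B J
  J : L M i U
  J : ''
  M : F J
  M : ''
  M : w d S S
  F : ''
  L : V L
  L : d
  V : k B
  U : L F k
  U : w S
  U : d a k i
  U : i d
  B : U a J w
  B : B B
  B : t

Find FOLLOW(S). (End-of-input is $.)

{ $, a, d, g, i, k, t, w }

S is the start symbol, so $ ∈ FOLLOW(S).
In M : w d S S: add FIRST(S)\{''} = { d, g, i, k, t, w }.
  Since S is nullable, also add FOLLOW(M) = { $, a, d, g, i, k, t, w }.
In M : w d S S: S is at the end, add FOLLOW(M) = { $, a, d, g, i, k, t, w }.
In U : w S: S is at the end, add FOLLOW(U) = { $, a, d, g, i, k, t, w }.
Union: FOLLOW(S) = { $, a, d, g, i, k, t, w }.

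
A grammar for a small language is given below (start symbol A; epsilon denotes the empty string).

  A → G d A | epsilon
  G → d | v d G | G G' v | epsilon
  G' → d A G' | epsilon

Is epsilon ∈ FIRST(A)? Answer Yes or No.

A has an epsilon-production, so A ⇒ epsilon.

Yes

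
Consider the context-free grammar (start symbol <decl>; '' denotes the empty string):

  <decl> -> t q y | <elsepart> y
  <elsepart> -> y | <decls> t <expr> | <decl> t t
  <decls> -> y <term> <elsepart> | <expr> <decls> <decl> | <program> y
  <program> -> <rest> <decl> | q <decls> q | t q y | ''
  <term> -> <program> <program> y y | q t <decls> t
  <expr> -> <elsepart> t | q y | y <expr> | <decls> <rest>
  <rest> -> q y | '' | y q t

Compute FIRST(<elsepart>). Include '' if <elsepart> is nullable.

{ q, t, y }

<elsepart> -> y contributes {y}.
From <elsepart> -> <decls> t <expr>: add FIRST(<decls>) = { q, t, y }.
From <elsepart> -> <decl> t t: add FIRST(<decl>) = { q, t, y }.
Union: FIRST(<elsepart>) = { q, t, y }.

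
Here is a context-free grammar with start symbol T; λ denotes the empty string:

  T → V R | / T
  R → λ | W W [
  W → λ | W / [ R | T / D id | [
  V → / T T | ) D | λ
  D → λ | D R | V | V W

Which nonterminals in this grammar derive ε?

{ D, R, T, V, W }

Directly nullable (have an λ-production): R, W, V, D.
T → V R with every symbol nullable, so T is nullable.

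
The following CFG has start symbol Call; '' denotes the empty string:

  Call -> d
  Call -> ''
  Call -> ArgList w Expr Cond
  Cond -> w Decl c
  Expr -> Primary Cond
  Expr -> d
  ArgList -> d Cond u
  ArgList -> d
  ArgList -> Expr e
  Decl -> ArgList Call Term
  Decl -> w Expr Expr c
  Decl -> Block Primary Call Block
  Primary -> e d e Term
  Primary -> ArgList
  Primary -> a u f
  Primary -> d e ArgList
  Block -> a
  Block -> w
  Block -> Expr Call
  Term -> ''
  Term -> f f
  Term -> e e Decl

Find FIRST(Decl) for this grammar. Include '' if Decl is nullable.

From Decl -> ArgList Call Term: add FIRST(ArgList) = { a, d, e }.
Decl -> w Expr Expr c contributes {w}.
From Decl -> Block Primary Call Block: add FIRST(Block) = { a, d, e, w }.
Union: FIRST(Decl) = { a, d, e, w }.

{ a, d, e, w }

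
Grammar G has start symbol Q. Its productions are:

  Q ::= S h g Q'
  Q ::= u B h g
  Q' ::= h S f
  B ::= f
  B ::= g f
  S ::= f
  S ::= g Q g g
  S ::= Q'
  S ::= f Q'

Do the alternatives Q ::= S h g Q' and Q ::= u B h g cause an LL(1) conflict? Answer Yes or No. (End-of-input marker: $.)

No

FIRST(S h g Q') = { f, g, h } and FIRST(u B h g) = { u }.
The FIRST sets are disjoint and neither alternative is nullable — no conflict.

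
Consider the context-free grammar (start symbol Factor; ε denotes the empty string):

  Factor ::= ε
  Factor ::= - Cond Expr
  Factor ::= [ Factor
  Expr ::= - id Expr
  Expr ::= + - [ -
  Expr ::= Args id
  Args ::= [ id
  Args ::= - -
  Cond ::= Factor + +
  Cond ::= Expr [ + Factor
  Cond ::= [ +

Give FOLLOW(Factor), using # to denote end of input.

Factor is the start symbol, so # ∈ FOLLOW(Factor).
In Factor ::= [ Factor: Factor is at the end, add FOLLOW(Factor) = { #, +, -, [ }.
In Cond ::= Factor + +: add FIRST(+ +) = { + }.
In Cond ::= Expr [ + Factor: Factor is at the end, add FOLLOW(Cond) = { +, -, [ }.
Union: FOLLOW(Factor) = { #, +, -, [ }.

{ #, +, -, [ }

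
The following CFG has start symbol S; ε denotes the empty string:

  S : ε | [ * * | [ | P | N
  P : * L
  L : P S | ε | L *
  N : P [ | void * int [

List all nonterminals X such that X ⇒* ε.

Directly nullable (have an ε-production): S, L.
No other nonterminal has a production whose RHS symbols are all nullable.

{ L, S }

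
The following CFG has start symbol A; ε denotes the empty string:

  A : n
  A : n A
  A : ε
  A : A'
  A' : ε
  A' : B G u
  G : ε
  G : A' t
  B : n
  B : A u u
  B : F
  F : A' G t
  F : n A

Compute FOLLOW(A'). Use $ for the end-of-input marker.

{ $, n, t, u }

In A : A': A' is at the end, add FOLLOW(A) = { $, n, t, u }.
In G : A' t: add FIRST(t) = { t }.
In F : A' G t: add FIRST(G t) = { n, t, u }.
Union: FOLLOW(A') = { $, n, t, u }.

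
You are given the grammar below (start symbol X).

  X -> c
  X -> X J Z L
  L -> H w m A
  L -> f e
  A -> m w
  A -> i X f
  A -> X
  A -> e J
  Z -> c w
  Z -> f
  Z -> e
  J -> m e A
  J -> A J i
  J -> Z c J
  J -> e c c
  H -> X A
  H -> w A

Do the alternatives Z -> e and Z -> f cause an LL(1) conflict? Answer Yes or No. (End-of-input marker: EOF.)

FIRST(e) = { e } and FIRST(f) = { f }.
The FIRST sets are disjoint and neither alternative is nullable — no conflict.

No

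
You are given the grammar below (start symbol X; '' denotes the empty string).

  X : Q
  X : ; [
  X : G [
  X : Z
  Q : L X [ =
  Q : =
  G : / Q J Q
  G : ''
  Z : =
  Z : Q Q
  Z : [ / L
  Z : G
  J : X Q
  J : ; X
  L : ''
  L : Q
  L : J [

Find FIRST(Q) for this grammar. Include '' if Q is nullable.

From Q : L X [ =: L, X nullable, take FIRST(L) ∪ FIRST(X) ∪ {[} = { /, ;, =, [ }.
Q : = contributes {=}.
Union: FIRST(Q) = { /, ;, =, [ }.

{ /, ;, =, [ }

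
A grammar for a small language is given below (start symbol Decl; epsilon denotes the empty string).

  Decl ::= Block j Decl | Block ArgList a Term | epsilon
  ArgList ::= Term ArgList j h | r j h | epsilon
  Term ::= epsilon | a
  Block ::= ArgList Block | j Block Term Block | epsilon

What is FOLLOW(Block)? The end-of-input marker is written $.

{ a, j, r }

In Decl ::= Block j Decl: add FIRST(j Decl) = { j }.
In Decl ::= Block ArgList a Term: add FIRST(ArgList a Term) = { a, j, r }.
In Block ::= ArgList Block: Block is at the end, add FOLLOW(Block) = { a, j, r }.
In Block ::= j Block Term Block: add FIRST(Term Block)\{epsilon} = { a, j, r }.
  Since Term Block is nullable, also add FOLLOW(Block) = { a, j, r }.
In Block ::= j Block Term Block: Block is at the end, add FOLLOW(Block) = { a, j, r }.
Union: FOLLOW(Block) = { a, j, r }.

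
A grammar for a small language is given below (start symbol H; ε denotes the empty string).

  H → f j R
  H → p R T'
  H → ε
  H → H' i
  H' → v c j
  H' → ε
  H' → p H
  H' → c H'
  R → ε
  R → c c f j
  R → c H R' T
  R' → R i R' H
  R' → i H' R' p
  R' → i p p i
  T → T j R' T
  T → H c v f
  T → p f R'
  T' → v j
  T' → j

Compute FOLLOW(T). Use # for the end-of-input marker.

{ #, c, f, i, j, p, v }

In R → c H R' T: T is at the end, add FOLLOW(R) = { #, c, f, i, j, p, v }.
In T → T j R' T: add FIRST(j R' T) = { j }.
In T → T j R' T: T is at the end, add FOLLOW(T) = { #, c, f, i, j, p, v }.
Union: FOLLOW(T) = { #, c, f, i, j, p, v }.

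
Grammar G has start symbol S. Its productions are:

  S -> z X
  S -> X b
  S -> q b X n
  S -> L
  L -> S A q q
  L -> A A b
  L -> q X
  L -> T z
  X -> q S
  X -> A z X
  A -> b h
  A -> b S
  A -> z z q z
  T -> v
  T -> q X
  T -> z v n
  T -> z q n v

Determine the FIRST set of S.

S -> z X contributes {z}.
From S -> X b: add FIRST(X) = { b, q, z }.
S -> q b X n contributes {q}.
From S -> L: add FIRST(L) = { b, q, v, z }.
Union: FIRST(S) = { b, q, v, z }.

{ b, q, v, z }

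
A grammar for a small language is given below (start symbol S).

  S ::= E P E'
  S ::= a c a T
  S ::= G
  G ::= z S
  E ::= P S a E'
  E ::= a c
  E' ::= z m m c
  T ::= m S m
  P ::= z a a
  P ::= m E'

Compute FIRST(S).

{ a, m, z }

From S ::= E P E': add FIRST(E) = { a, m, z }.
S ::= a c a T contributes {a}.
From S ::= G: add FIRST(G) = { z }.
Union: FIRST(S) = { a, m, z }.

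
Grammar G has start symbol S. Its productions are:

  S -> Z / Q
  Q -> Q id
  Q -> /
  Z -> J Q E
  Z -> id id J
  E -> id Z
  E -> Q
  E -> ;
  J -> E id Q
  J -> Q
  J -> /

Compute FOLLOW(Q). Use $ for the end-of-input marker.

In S -> Z / Q: Q is at the end, add FOLLOW(S) = { $ }.
In Q -> Q id: add FIRST(id) = { id }.
In Z -> J Q E: add FIRST(E) = { /, ;, id }.
In E -> Q: Q is at the end, add FOLLOW(E) = { /, id }.
In J -> E id Q: Q is at the end, add FOLLOW(J) = { /, id }.
In J -> Q: Q is at the end, add FOLLOW(J) = { /, id }.
Union: FOLLOW(Q) = { $, /, ;, id }.

{ $, /, ;, id }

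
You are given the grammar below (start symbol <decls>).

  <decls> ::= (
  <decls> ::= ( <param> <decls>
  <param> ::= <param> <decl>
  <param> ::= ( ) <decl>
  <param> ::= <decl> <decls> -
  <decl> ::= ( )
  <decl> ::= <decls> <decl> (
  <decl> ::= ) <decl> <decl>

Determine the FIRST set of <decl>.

<decl> ::= ( ) contributes {(}.
From <decl> ::= <decls> <decl> (: add FIRST(<decls>) = { ( }.
<decl> ::= ) <decl> <decl> contributes {)}.
Union: FIRST(<decl>) = { (, ) }.

{ (, ) }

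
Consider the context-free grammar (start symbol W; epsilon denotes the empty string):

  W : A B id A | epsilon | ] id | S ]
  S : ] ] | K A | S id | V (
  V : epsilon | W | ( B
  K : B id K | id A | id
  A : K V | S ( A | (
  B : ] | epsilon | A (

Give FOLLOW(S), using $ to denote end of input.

{ (, ], id }

In W : S ]: add FIRST(]) = { ] }.
In S : S id: add FIRST(id) = { id }.
In A : S ( A: add FIRST(( A) = { ( }.
Union: FOLLOW(S) = { (, ], id }.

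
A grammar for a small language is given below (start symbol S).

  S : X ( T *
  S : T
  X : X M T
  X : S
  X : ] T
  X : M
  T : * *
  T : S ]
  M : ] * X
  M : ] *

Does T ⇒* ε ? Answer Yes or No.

No nonterminal in this grammar is nullable.
No production of T has an RHS whose symbols are all nullable, so T is not nullable.

No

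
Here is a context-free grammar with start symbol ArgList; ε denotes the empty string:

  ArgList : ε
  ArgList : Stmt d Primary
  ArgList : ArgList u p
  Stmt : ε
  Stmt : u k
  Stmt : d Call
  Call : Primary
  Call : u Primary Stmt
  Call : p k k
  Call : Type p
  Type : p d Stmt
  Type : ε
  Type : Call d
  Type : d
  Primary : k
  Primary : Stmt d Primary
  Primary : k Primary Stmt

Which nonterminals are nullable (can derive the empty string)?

{ ArgList, Stmt, Type }

Directly nullable (have an ε-production): ArgList, Stmt, Type.
No other nonterminal has a production whose RHS symbols are all nullable.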